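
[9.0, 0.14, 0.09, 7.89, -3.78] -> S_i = Random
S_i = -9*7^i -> [-9, -63, -441, -3087, -21609]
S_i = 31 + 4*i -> [31, 35, 39, 43, 47]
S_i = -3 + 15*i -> [-3, 12, 27, 42, 57]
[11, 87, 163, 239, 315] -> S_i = 11 + 76*i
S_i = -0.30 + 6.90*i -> [-0.3, 6.6, 13.5, 20.4, 27.3]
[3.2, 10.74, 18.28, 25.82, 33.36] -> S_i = 3.20 + 7.54*i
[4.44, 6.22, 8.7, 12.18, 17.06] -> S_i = 4.44*1.40^i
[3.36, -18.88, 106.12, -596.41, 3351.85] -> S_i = 3.36*(-5.62)^i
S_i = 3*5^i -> [3, 15, 75, 375, 1875]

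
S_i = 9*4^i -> [9, 36, 144, 576, 2304]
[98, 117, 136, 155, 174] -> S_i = 98 + 19*i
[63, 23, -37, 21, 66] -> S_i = Random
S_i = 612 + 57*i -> [612, 669, 726, 783, 840]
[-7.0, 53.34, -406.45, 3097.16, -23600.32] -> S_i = -7.00*(-7.62)^i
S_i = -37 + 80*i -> [-37, 43, 123, 203, 283]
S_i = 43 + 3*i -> [43, 46, 49, 52, 55]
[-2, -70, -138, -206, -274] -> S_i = -2 + -68*i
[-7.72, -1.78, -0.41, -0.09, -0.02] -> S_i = -7.72*0.23^i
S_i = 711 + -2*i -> [711, 709, 707, 705, 703]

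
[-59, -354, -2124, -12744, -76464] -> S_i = -59*6^i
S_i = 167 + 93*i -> [167, 260, 353, 446, 539]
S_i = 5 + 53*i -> [5, 58, 111, 164, 217]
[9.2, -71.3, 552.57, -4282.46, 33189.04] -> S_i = 9.20*(-7.75)^i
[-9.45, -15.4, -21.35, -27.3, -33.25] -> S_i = -9.45 + -5.95*i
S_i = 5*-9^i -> [5, -45, 405, -3645, 32805]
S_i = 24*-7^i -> [24, -168, 1176, -8232, 57624]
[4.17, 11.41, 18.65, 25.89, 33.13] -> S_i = 4.17 + 7.24*i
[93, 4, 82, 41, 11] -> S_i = Random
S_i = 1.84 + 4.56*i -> [1.84, 6.4, 10.96, 15.52, 20.08]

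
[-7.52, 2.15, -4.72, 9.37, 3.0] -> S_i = Random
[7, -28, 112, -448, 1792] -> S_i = 7*-4^i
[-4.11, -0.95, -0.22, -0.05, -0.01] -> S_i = -4.11*0.23^i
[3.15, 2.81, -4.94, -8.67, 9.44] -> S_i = Random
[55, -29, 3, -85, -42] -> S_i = Random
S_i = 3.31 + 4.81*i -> [3.31, 8.12, 12.93, 17.74, 22.55]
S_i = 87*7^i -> [87, 609, 4263, 29841, 208887]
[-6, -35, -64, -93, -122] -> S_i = -6 + -29*i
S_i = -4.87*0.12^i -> [-4.87, -0.58, -0.07, -0.01, -0.0]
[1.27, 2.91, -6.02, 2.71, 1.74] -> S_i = Random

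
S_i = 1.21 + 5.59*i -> [1.21, 6.8, 12.39, 17.98, 23.57]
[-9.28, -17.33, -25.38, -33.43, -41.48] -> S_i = -9.28 + -8.05*i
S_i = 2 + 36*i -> [2, 38, 74, 110, 146]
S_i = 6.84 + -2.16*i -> [6.84, 4.68, 2.52, 0.36, -1.8]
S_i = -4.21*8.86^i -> [-4.21, -37.3, -330.48, -2928.08, -25942.81]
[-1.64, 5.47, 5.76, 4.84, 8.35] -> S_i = Random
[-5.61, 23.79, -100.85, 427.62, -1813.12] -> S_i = -5.61*(-4.24)^i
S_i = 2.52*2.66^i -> [2.52, 6.7, 17.83, 47.43, 126.16]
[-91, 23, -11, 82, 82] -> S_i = Random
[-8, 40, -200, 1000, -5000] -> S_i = -8*-5^i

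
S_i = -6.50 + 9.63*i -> [-6.5, 3.13, 12.76, 22.39, 32.02]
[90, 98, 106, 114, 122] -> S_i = 90 + 8*i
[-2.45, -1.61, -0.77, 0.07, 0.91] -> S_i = -2.45 + 0.84*i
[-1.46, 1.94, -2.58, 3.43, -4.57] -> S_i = -1.46*(-1.33)^i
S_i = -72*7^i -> [-72, -504, -3528, -24696, -172872]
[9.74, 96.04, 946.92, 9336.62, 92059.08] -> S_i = 9.74*9.86^i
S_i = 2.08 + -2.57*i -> [2.08, -0.49, -3.06, -5.63, -8.2]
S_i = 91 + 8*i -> [91, 99, 107, 115, 123]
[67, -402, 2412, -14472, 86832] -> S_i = 67*-6^i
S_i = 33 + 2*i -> [33, 35, 37, 39, 41]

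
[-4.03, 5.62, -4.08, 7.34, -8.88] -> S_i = Random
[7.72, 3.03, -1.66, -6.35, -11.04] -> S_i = 7.72 + -4.69*i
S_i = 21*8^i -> [21, 168, 1344, 10752, 86016]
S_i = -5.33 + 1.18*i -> [-5.33, -4.15, -2.97, -1.79, -0.61]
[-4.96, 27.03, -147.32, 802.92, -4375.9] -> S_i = -4.96*(-5.45)^i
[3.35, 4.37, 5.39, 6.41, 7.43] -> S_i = 3.35 + 1.02*i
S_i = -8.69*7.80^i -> [-8.69, -67.78, -528.7, -4123.86, -32166.08]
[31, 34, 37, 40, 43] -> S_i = 31 + 3*i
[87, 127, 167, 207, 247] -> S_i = 87 + 40*i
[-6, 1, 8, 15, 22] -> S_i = -6 + 7*i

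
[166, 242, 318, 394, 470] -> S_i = 166 + 76*i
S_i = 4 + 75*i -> [4, 79, 154, 229, 304]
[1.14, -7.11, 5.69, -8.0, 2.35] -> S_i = Random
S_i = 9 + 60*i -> [9, 69, 129, 189, 249]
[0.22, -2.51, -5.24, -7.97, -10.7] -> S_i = 0.22 + -2.73*i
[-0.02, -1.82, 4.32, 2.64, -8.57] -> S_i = Random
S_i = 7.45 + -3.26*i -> [7.45, 4.19, 0.93, -2.33, -5.59]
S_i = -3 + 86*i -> [-3, 83, 169, 255, 341]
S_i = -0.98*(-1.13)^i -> [-0.98, 1.11, -1.25, 1.41, -1.6]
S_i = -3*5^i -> [-3, -15, -75, -375, -1875]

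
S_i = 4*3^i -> [4, 12, 36, 108, 324]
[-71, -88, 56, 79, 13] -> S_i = Random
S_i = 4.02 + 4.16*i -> [4.02, 8.18, 12.34, 16.5, 20.66]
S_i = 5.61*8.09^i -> [5.61, 45.38, 367.16, 2970.36, 24030.18]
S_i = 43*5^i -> [43, 215, 1075, 5375, 26875]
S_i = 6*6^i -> [6, 36, 216, 1296, 7776]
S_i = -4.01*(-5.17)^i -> [-4.01, 20.73, -107.18, 554.14, -2864.88]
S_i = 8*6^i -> [8, 48, 288, 1728, 10368]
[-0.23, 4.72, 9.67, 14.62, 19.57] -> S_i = -0.23 + 4.95*i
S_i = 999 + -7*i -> [999, 992, 985, 978, 971]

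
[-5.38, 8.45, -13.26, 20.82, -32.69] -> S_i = -5.38*(-1.57)^i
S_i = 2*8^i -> [2, 16, 128, 1024, 8192]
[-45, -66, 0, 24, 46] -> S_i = Random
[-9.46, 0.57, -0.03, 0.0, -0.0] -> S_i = -9.46*(-0.06)^i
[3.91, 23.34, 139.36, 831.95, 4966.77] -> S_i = 3.91*5.97^i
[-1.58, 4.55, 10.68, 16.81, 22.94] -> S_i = -1.58 + 6.13*i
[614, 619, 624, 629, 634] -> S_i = 614 + 5*i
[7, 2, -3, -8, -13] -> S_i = 7 + -5*i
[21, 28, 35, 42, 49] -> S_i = 21 + 7*i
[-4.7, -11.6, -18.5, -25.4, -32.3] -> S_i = -4.70 + -6.90*i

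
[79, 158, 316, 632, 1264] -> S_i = 79*2^i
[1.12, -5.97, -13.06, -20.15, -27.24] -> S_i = 1.12 + -7.09*i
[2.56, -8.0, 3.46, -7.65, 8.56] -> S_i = Random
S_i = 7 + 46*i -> [7, 53, 99, 145, 191]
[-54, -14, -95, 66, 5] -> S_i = Random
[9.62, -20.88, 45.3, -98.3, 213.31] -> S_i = 9.62*(-2.17)^i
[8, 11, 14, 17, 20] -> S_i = 8 + 3*i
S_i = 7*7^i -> [7, 49, 343, 2401, 16807]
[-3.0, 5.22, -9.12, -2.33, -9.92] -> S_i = Random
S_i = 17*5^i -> [17, 85, 425, 2125, 10625]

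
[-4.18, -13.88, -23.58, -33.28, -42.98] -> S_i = -4.18 + -9.70*i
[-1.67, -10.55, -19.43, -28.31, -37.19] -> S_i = -1.67 + -8.88*i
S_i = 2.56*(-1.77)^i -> [2.56, -4.53, 8.02, -14.2, 25.13]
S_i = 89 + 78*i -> [89, 167, 245, 323, 401]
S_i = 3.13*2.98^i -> [3.13, 9.33, 27.8, 82.83, 246.84]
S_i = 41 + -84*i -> [41, -43, -127, -211, -295]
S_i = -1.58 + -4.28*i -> [-1.58, -5.86, -10.14, -14.42, -18.7]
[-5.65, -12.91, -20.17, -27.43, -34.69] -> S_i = -5.65 + -7.26*i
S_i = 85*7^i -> [85, 595, 4165, 29155, 204085]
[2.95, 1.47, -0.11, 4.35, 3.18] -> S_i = Random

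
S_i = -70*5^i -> [-70, -350, -1750, -8750, -43750]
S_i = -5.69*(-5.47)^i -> [-5.69, 31.12, -170.25, 931.27, -5094.03]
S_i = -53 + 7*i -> [-53, -46, -39, -32, -25]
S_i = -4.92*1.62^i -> [-4.92, -7.97, -12.91, -20.92, -33.89]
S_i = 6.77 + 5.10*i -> [6.77, 11.87, 16.97, 22.07, 27.17]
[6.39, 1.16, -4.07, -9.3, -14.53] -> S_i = 6.39 + -5.23*i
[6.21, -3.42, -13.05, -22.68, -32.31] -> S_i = 6.21 + -9.63*i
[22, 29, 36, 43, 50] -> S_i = 22 + 7*i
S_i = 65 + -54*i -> [65, 11, -43, -97, -151]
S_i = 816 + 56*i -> [816, 872, 928, 984, 1040]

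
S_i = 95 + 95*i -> [95, 190, 285, 380, 475]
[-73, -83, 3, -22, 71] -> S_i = Random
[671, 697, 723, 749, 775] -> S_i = 671 + 26*i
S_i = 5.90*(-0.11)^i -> [5.9, -0.65, 0.07, -0.01, 0.0]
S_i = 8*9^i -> [8, 72, 648, 5832, 52488]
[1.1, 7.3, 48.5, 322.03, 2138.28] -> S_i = 1.10*6.64^i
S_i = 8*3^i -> [8, 24, 72, 216, 648]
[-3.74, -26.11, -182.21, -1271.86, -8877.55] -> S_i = -3.74*6.98^i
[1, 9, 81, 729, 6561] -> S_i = 1*9^i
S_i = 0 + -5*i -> [0, -5, -10, -15, -20]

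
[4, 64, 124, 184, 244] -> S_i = 4 + 60*i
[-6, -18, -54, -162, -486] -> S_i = -6*3^i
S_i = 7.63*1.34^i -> [7.63, 10.22, 13.7, 18.36, 24.6]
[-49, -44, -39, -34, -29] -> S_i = -49 + 5*i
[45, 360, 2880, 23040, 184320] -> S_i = 45*8^i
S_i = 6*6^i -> [6, 36, 216, 1296, 7776]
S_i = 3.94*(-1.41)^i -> [3.94, -5.56, 7.83, -11.04, 15.57]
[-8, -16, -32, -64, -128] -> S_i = -8*2^i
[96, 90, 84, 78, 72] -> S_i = 96 + -6*i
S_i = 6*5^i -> [6, 30, 150, 750, 3750]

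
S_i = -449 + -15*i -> [-449, -464, -479, -494, -509]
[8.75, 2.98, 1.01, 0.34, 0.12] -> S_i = 8.75*0.34^i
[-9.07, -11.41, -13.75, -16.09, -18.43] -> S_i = -9.07 + -2.34*i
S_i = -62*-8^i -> [-62, 496, -3968, 31744, -253952]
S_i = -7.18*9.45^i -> [-7.18, -67.85, -641.19, -6059.26, -57260.04]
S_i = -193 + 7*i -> [-193, -186, -179, -172, -165]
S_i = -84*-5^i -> [-84, 420, -2100, 10500, -52500]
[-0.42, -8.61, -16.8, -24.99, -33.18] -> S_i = -0.42 + -8.19*i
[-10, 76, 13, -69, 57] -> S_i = Random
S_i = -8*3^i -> [-8, -24, -72, -216, -648]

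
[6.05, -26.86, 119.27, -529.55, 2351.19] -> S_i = 6.05*(-4.44)^i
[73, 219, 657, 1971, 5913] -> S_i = 73*3^i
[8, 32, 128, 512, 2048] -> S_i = 8*4^i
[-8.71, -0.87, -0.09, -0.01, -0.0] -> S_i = -8.71*0.10^i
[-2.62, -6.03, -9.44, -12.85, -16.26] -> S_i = -2.62 + -3.41*i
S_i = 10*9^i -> [10, 90, 810, 7290, 65610]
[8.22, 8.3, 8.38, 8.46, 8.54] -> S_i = 8.22 + 0.08*i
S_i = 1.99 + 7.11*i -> [1.99, 9.1, 16.21, 23.32, 30.43]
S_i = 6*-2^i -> [6, -12, 24, -48, 96]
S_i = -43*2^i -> [-43, -86, -172, -344, -688]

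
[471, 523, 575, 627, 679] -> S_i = 471 + 52*i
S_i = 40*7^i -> [40, 280, 1960, 13720, 96040]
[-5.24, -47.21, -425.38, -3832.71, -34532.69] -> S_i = -5.24*9.01^i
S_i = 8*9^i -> [8, 72, 648, 5832, 52488]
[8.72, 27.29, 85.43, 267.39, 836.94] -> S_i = 8.72*3.13^i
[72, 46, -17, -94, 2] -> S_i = Random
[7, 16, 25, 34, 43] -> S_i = 7 + 9*i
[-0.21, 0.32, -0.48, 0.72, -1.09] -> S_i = -0.21*(-1.51)^i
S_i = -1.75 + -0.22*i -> [-1.75, -1.97, -2.19, -2.41, -2.63]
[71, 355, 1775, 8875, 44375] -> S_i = 71*5^i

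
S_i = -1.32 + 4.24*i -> [-1.32, 2.92, 7.16, 11.4, 15.64]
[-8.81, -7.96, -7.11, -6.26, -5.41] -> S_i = -8.81 + 0.85*i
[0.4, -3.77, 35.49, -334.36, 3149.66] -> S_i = 0.40*(-9.42)^i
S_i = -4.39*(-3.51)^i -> [-4.39, 15.41, -54.09, 189.84, -666.34]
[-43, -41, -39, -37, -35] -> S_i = -43 + 2*i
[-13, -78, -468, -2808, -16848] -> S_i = -13*6^i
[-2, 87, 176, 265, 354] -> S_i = -2 + 89*i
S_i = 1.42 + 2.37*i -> [1.42, 3.79, 6.16, 8.53, 10.9]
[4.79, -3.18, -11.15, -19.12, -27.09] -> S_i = 4.79 + -7.97*i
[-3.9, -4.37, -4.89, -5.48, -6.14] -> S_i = -3.90*1.12^i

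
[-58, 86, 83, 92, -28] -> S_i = Random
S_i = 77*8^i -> [77, 616, 4928, 39424, 315392]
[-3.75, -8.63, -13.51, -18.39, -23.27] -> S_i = -3.75 + -4.88*i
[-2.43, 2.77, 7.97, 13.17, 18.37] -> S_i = -2.43 + 5.20*i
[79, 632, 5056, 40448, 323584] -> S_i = 79*8^i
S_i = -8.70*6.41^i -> [-8.7, -55.77, -357.47, -2291.36, -14687.62]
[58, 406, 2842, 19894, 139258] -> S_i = 58*7^i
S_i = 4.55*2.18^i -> [4.55, 9.92, 21.62, 47.14, 102.76]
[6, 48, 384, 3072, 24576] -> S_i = 6*8^i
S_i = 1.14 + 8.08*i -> [1.14, 9.22, 17.3, 25.38, 33.46]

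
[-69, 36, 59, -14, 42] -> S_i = Random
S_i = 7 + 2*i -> [7, 9, 11, 13, 15]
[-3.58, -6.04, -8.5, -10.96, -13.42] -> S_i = -3.58 + -2.46*i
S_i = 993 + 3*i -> [993, 996, 999, 1002, 1005]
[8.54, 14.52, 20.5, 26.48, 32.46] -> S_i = 8.54 + 5.98*i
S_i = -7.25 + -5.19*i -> [-7.25, -12.44, -17.63, -22.82, -28.01]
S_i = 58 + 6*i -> [58, 64, 70, 76, 82]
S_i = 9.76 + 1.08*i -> [9.76, 10.84, 11.92, 13.0, 14.08]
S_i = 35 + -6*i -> [35, 29, 23, 17, 11]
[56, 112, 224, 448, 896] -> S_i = 56*2^i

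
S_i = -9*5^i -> [-9, -45, -225, -1125, -5625]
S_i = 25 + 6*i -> [25, 31, 37, 43, 49]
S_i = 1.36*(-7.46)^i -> [1.36, -10.15, 75.69, -564.62, 4212.06]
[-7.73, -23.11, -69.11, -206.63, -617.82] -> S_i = -7.73*2.99^i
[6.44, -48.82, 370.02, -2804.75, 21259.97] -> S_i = 6.44*(-7.58)^i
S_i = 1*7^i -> [1, 7, 49, 343, 2401]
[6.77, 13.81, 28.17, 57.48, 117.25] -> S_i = 6.77*2.04^i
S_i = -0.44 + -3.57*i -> [-0.44, -4.01, -7.58, -11.15, -14.72]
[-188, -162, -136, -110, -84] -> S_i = -188 + 26*i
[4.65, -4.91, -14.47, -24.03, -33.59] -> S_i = 4.65 + -9.56*i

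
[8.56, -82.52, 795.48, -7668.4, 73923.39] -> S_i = 8.56*(-9.64)^i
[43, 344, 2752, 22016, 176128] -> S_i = 43*8^i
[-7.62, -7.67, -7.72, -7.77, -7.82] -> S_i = -7.62 + -0.05*i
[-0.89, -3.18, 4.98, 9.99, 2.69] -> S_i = Random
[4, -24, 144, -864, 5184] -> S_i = 4*-6^i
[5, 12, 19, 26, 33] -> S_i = 5 + 7*i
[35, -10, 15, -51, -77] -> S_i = Random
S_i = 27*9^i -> [27, 243, 2187, 19683, 177147]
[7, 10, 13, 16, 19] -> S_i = 7 + 3*i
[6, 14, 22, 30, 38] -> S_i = 6 + 8*i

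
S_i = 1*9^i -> [1, 9, 81, 729, 6561]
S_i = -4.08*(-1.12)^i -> [-4.08, 4.57, -5.12, 5.73, -6.42]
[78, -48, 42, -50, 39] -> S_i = Random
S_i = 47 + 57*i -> [47, 104, 161, 218, 275]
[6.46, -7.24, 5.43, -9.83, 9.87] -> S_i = Random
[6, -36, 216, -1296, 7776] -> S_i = 6*-6^i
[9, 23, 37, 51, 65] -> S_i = 9 + 14*i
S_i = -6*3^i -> [-6, -18, -54, -162, -486]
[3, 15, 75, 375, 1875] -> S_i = 3*5^i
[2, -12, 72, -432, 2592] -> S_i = 2*-6^i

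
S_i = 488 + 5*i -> [488, 493, 498, 503, 508]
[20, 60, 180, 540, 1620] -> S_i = 20*3^i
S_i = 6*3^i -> [6, 18, 54, 162, 486]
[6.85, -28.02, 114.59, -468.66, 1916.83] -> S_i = 6.85*(-4.09)^i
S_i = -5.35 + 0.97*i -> [-5.35, -4.38, -3.41, -2.44, -1.47]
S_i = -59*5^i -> [-59, -295, -1475, -7375, -36875]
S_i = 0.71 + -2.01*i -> [0.71, -1.3, -3.31, -5.32, -7.33]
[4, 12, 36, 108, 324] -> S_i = 4*3^i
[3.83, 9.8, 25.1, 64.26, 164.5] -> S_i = 3.83*2.56^i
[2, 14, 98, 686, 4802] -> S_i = 2*7^i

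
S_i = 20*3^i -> [20, 60, 180, 540, 1620]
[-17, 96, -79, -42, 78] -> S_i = Random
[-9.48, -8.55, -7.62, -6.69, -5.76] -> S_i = -9.48 + 0.93*i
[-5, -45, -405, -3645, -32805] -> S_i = -5*9^i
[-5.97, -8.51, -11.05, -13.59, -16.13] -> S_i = -5.97 + -2.54*i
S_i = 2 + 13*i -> [2, 15, 28, 41, 54]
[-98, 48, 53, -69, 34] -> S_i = Random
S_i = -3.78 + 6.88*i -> [-3.78, 3.1, 9.98, 16.86, 23.74]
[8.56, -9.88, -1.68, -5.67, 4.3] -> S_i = Random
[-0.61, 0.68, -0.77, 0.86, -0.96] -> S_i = -0.61*(-1.12)^i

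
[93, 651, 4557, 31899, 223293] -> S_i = 93*7^i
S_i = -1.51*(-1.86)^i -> [-1.51, 2.81, -5.22, 9.72, -18.07]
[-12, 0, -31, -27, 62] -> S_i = Random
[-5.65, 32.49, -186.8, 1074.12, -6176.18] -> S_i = -5.65*(-5.75)^i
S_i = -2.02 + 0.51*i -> [-2.02, -1.51, -1.0, -0.49, 0.02]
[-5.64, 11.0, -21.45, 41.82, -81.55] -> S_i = -5.64*(-1.95)^i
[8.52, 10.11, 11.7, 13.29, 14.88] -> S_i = 8.52 + 1.59*i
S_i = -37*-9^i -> [-37, 333, -2997, 26973, -242757]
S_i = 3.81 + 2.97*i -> [3.81, 6.78, 9.75, 12.72, 15.69]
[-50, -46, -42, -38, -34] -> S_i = -50 + 4*i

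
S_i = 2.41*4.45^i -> [2.41, 10.72, 47.72, 212.37, 945.06]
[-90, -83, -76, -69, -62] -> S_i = -90 + 7*i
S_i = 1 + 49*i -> [1, 50, 99, 148, 197]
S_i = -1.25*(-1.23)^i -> [-1.25, 1.54, -1.89, 2.33, -2.86]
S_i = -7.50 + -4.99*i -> [-7.5, -12.49, -17.48, -22.47, -27.46]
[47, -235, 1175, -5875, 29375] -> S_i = 47*-5^i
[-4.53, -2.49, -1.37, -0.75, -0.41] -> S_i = -4.53*0.55^i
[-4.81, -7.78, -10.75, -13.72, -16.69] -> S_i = -4.81 + -2.97*i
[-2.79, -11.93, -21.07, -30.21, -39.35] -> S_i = -2.79 + -9.14*i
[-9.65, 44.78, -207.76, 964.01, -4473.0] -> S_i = -9.65*(-4.64)^i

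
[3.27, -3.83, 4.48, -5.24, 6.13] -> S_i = 3.27*(-1.17)^i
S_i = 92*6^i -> [92, 552, 3312, 19872, 119232]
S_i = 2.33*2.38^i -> [2.33, 5.55, 13.2, 31.41, 74.76]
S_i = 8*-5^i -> [8, -40, 200, -1000, 5000]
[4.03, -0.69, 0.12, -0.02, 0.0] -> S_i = 4.03*(-0.17)^i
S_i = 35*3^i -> [35, 105, 315, 945, 2835]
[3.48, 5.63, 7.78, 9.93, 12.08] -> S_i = 3.48 + 2.15*i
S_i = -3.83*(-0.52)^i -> [-3.83, 1.99, -1.04, 0.54, -0.28]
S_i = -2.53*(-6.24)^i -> [-2.53, 15.79, -98.51, 614.72, -3835.83]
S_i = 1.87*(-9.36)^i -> [1.87, -17.5, 163.83, -1533.45, 14353.08]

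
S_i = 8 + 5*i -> [8, 13, 18, 23, 28]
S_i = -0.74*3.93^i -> [-0.74, -2.91, -11.43, -44.92, -176.52]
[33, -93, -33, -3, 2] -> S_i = Random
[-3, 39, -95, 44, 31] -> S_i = Random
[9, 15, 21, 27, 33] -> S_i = 9 + 6*i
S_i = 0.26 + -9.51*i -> [0.26, -9.25, -18.76, -28.27, -37.78]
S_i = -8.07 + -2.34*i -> [-8.07, -10.41, -12.75, -15.09, -17.43]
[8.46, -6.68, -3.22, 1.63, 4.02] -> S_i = Random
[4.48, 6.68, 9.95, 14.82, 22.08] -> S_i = 4.48*1.49^i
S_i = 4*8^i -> [4, 32, 256, 2048, 16384]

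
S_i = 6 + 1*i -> [6, 7, 8, 9, 10]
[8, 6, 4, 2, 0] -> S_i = 8 + -2*i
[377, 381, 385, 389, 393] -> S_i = 377 + 4*i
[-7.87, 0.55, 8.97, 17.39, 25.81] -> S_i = -7.87 + 8.42*i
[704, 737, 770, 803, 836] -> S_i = 704 + 33*i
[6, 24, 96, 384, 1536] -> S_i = 6*4^i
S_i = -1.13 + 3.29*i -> [-1.13, 2.16, 5.45, 8.74, 12.03]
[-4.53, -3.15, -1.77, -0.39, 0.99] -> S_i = -4.53 + 1.38*i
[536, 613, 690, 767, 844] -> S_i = 536 + 77*i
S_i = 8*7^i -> [8, 56, 392, 2744, 19208]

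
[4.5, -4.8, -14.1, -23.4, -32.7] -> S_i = 4.50 + -9.30*i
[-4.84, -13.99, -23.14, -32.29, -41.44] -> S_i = -4.84 + -9.15*i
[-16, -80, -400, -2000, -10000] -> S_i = -16*5^i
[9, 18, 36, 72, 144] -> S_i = 9*2^i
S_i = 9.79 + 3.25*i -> [9.79, 13.04, 16.29, 19.54, 22.79]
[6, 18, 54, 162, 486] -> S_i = 6*3^i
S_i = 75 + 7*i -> [75, 82, 89, 96, 103]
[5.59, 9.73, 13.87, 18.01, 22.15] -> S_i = 5.59 + 4.14*i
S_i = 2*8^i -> [2, 16, 128, 1024, 8192]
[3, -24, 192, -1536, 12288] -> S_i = 3*-8^i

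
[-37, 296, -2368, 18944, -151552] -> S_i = -37*-8^i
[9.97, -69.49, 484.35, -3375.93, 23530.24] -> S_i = 9.97*(-6.97)^i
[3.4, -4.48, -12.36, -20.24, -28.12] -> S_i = 3.40 + -7.88*i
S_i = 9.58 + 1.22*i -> [9.58, 10.8, 12.02, 13.24, 14.46]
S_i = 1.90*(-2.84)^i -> [1.9, -5.4, 15.32, -43.52, 123.6]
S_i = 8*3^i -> [8, 24, 72, 216, 648]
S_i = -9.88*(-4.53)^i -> [-9.88, 44.76, -202.75, 918.44, -4160.54]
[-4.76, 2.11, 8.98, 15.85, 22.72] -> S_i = -4.76 + 6.87*i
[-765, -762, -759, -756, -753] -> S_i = -765 + 3*i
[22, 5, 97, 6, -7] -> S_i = Random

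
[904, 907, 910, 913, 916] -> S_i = 904 + 3*i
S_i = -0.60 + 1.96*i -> [-0.6, 1.36, 3.32, 5.28, 7.24]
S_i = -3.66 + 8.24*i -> [-3.66, 4.58, 12.82, 21.06, 29.3]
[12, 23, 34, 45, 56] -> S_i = 12 + 11*i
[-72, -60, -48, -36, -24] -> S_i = -72 + 12*i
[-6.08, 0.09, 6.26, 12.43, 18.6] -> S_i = -6.08 + 6.17*i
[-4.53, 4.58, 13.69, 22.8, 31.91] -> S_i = -4.53 + 9.11*i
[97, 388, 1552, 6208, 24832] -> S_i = 97*4^i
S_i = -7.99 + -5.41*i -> [-7.99, -13.4, -18.81, -24.22, -29.63]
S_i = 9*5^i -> [9, 45, 225, 1125, 5625]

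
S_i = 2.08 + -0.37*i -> [2.08, 1.71, 1.34, 0.97, 0.6]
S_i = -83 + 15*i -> [-83, -68, -53, -38, -23]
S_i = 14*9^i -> [14, 126, 1134, 10206, 91854]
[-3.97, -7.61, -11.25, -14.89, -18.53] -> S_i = -3.97 + -3.64*i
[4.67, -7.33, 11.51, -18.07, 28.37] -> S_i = 4.67*(-1.57)^i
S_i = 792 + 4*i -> [792, 796, 800, 804, 808]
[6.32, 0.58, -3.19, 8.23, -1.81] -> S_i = Random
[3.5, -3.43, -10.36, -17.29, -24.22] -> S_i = 3.50 + -6.93*i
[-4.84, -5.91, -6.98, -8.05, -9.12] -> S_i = -4.84 + -1.07*i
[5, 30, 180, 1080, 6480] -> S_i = 5*6^i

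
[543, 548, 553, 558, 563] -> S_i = 543 + 5*i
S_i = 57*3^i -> [57, 171, 513, 1539, 4617]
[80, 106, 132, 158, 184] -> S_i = 80 + 26*i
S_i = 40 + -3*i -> [40, 37, 34, 31, 28]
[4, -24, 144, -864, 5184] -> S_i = 4*-6^i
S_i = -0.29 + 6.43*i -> [-0.29, 6.14, 12.57, 19.0, 25.43]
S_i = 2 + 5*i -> [2, 7, 12, 17, 22]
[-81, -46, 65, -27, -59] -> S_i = Random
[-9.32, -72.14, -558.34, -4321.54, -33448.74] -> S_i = -9.32*7.74^i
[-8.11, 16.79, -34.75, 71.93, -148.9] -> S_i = -8.11*(-2.07)^i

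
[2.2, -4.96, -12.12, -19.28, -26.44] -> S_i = 2.20 + -7.16*i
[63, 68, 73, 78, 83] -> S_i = 63 + 5*i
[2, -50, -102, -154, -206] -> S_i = 2 + -52*i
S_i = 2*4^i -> [2, 8, 32, 128, 512]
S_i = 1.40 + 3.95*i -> [1.4, 5.35, 9.3, 13.25, 17.2]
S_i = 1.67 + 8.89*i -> [1.67, 10.56, 19.45, 28.34, 37.23]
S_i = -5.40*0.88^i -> [-5.4, -4.75, -4.18, -3.68, -3.24]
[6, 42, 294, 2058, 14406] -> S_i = 6*7^i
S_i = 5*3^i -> [5, 15, 45, 135, 405]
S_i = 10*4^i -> [10, 40, 160, 640, 2560]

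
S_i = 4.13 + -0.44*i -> [4.13, 3.69, 3.25, 2.81, 2.37]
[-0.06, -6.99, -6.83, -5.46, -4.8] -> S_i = Random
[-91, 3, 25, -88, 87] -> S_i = Random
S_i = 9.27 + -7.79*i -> [9.27, 1.48, -6.31, -14.1, -21.89]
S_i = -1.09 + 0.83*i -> [-1.09, -0.26, 0.57, 1.4, 2.23]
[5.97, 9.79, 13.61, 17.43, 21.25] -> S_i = 5.97 + 3.82*i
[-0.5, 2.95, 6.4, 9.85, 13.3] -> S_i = -0.50 + 3.45*i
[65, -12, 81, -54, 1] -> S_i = Random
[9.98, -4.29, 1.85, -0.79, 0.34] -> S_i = 9.98*(-0.43)^i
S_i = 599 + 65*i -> [599, 664, 729, 794, 859]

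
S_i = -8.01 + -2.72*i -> [-8.01, -10.73, -13.45, -16.17, -18.89]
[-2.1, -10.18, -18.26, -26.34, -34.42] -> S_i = -2.10 + -8.08*i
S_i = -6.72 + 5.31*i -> [-6.72, -1.41, 3.9, 9.21, 14.52]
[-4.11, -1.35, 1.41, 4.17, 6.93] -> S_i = -4.11 + 2.76*i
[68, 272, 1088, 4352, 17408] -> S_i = 68*4^i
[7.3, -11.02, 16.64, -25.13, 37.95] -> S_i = 7.30*(-1.51)^i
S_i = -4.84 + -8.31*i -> [-4.84, -13.15, -21.46, -29.77, -38.08]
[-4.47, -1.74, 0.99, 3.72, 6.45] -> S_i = -4.47 + 2.73*i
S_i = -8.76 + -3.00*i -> [-8.76, -11.76, -14.76, -17.76, -20.76]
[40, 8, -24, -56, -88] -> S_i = 40 + -32*i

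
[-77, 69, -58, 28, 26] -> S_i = Random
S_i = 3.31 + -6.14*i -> [3.31, -2.83, -8.97, -15.11, -21.25]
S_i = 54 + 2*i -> [54, 56, 58, 60, 62]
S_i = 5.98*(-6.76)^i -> [5.98, -40.42, 273.27, -1847.32, 12487.86]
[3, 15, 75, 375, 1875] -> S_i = 3*5^i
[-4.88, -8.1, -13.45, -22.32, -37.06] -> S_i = -4.88*1.66^i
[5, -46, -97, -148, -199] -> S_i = 5 + -51*i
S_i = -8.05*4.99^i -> [-8.05, -40.17, -200.45, -1000.22, -4991.12]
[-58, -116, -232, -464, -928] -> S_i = -58*2^i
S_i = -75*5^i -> [-75, -375, -1875, -9375, -46875]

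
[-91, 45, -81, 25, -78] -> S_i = Random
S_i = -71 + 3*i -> [-71, -68, -65, -62, -59]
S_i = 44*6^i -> [44, 264, 1584, 9504, 57024]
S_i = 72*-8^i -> [72, -576, 4608, -36864, 294912]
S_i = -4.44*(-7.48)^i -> [-4.44, 33.21, -248.42, 1858.18, -13899.19]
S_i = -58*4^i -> [-58, -232, -928, -3712, -14848]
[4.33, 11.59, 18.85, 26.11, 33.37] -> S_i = 4.33 + 7.26*i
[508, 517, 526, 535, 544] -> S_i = 508 + 9*i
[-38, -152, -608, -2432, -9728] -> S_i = -38*4^i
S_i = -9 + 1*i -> [-9, -8, -7, -6, -5]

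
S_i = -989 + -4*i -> [-989, -993, -997, -1001, -1005]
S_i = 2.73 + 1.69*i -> [2.73, 4.42, 6.11, 7.8, 9.49]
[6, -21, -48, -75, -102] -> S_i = 6 + -27*i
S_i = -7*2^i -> [-7, -14, -28, -56, -112]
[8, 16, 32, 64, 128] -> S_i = 8*2^i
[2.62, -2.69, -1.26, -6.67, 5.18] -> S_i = Random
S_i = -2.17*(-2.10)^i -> [-2.17, 4.56, -9.57, 20.1, -42.2]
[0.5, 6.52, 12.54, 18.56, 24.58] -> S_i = 0.50 + 6.02*i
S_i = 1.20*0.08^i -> [1.2, 0.1, 0.01, 0.0, 0.0]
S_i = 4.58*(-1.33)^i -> [4.58, -6.09, 8.1, -10.78, 14.33]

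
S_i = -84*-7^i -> [-84, 588, -4116, 28812, -201684]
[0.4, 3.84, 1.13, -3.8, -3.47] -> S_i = Random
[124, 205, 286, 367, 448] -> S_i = 124 + 81*i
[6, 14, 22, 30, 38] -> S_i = 6 + 8*i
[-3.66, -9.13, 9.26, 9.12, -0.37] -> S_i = Random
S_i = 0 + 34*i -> [0, 34, 68, 102, 136]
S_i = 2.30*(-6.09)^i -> [2.3, -14.01, 85.3, -519.49, 3163.71]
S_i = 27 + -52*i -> [27, -25, -77, -129, -181]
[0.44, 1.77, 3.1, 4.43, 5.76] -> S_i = 0.44 + 1.33*i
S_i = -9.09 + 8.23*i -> [-9.09, -0.86, 7.37, 15.6, 23.83]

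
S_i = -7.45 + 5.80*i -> [-7.45, -1.65, 4.15, 9.95, 15.75]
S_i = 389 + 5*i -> [389, 394, 399, 404, 409]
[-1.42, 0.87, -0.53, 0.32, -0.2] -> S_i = -1.42*(-0.61)^i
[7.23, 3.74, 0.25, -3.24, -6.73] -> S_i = 7.23 + -3.49*i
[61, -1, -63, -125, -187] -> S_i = 61 + -62*i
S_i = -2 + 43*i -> [-2, 41, 84, 127, 170]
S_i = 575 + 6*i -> [575, 581, 587, 593, 599]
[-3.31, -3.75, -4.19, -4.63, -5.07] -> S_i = -3.31 + -0.44*i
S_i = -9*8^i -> [-9, -72, -576, -4608, -36864]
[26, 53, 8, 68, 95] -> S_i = Random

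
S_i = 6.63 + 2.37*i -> [6.63, 9.0, 11.37, 13.74, 16.11]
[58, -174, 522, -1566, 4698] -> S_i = 58*-3^i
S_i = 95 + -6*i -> [95, 89, 83, 77, 71]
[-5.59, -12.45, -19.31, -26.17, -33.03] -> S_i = -5.59 + -6.86*i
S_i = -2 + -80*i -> [-2, -82, -162, -242, -322]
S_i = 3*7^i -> [3, 21, 147, 1029, 7203]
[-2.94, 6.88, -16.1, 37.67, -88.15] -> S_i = -2.94*(-2.34)^i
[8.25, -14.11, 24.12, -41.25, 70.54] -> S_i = 8.25*(-1.71)^i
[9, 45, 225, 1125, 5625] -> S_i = 9*5^i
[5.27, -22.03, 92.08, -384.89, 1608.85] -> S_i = 5.27*(-4.18)^i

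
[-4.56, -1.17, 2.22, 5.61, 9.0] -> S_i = -4.56 + 3.39*i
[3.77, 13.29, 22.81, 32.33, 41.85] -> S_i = 3.77 + 9.52*i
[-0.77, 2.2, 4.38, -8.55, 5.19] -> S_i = Random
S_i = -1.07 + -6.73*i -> [-1.07, -7.8, -14.53, -21.26, -27.99]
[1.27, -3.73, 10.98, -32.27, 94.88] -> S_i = 1.27*(-2.94)^i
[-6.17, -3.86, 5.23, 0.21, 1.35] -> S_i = Random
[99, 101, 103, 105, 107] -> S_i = 99 + 2*i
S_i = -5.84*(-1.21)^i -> [-5.84, 7.07, -8.55, 10.35, -12.52]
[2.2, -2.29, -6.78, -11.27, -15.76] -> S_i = 2.20 + -4.49*i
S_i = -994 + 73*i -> [-994, -921, -848, -775, -702]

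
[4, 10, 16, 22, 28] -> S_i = 4 + 6*i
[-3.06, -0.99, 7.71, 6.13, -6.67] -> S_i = Random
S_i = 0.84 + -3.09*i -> [0.84, -2.25, -5.34, -8.43, -11.52]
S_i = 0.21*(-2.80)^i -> [0.21, -0.59, 1.65, -4.61, 12.91]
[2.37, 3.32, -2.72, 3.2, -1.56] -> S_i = Random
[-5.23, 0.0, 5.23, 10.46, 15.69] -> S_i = -5.23 + 5.23*i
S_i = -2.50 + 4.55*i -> [-2.5, 2.05, 6.6, 11.15, 15.7]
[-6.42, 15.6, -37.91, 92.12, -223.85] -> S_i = -6.42*(-2.43)^i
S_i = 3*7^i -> [3, 21, 147, 1029, 7203]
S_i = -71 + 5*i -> [-71, -66, -61, -56, -51]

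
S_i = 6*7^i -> [6, 42, 294, 2058, 14406]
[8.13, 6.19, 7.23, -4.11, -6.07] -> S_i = Random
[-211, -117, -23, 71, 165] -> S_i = -211 + 94*i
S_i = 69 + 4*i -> [69, 73, 77, 81, 85]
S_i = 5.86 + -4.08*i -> [5.86, 1.78, -2.3, -6.38, -10.46]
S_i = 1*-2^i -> [1, -2, 4, -8, 16]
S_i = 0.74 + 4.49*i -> [0.74, 5.23, 9.72, 14.21, 18.7]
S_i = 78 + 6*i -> [78, 84, 90, 96, 102]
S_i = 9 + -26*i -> [9, -17, -43, -69, -95]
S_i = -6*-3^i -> [-6, 18, -54, 162, -486]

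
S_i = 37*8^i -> [37, 296, 2368, 18944, 151552]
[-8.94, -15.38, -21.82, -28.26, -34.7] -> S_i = -8.94 + -6.44*i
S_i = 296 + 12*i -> [296, 308, 320, 332, 344]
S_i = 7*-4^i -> [7, -28, 112, -448, 1792]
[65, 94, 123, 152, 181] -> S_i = 65 + 29*i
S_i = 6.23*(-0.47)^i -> [6.23, -2.93, 1.38, -0.65, 0.3]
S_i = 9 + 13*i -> [9, 22, 35, 48, 61]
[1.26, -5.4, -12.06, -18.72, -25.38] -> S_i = 1.26 + -6.66*i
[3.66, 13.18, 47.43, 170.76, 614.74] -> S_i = 3.66*3.60^i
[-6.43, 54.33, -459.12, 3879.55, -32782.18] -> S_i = -6.43*(-8.45)^i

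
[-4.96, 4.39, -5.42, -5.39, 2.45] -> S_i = Random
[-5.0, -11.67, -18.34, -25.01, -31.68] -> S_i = -5.00 + -6.67*i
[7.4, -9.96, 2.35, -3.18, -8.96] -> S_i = Random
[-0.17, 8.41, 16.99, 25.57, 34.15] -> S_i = -0.17 + 8.58*i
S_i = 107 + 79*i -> [107, 186, 265, 344, 423]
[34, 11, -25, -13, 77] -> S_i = Random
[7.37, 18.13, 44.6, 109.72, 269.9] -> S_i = 7.37*2.46^i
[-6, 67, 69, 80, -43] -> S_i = Random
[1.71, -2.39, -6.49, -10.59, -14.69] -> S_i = 1.71 + -4.10*i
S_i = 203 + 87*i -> [203, 290, 377, 464, 551]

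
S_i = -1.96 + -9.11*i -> [-1.96, -11.07, -20.18, -29.29, -38.4]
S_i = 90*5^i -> [90, 450, 2250, 11250, 56250]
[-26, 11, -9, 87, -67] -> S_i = Random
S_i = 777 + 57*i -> [777, 834, 891, 948, 1005]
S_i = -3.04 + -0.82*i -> [-3.04, -3.86, -4.68, -5.5, -6.32]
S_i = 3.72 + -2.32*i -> [3.72, 1.4, -0.92, -3.24, -5.56]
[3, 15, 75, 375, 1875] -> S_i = 3*5^i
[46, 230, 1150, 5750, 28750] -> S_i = 46*5^i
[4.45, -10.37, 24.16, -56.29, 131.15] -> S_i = 4.45*(-2.33)^i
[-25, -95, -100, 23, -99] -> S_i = Random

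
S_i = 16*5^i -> [16, 80, 400, 2000, 10000]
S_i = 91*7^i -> [91, 637, 4459, 31213, 218491]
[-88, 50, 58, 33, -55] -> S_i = Random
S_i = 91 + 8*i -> [91, 99, 107, 115, 123]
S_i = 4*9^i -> [4, 36, 324, 2916, 26244]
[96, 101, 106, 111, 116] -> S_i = 96 + 5*i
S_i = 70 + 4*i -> [70, 74, 78, 82, 86]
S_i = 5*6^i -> [5, 30, 180, 1080, 6480]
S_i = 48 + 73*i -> [48, 121, 194, 267, 340]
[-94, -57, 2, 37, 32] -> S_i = Random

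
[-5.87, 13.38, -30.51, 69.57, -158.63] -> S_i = -5.87*(-2.28)^i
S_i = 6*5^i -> [6, 30, 150, 750, 3750]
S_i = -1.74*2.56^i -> [-1.74, -4.45, -11.4, -29.19, -74.73]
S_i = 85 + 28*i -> [85, 113, 141, 169, 197]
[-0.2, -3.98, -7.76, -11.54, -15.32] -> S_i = -0.20 + -3.78*i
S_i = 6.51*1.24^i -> [6.51, 8.07, 10.01, 12.41, 15.39]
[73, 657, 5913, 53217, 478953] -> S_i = 73*9^i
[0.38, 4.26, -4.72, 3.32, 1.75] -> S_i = Random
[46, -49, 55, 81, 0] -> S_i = Random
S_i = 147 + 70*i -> [147, 217, 287, 357, 427]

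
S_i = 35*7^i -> [35, 245, 1715, 12005, 84035]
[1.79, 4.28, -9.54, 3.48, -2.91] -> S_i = Random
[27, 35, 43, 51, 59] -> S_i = 27 + 8*i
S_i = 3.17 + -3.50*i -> [3.17, -0.33, -3.83, -7.33, -10.83]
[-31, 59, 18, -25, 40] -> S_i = Random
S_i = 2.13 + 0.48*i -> [2.13, 2.61, 3.09, 3.57, 4.05]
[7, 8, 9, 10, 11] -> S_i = 7 + 1*i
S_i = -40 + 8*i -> [-40, -32, -24, -16, -8]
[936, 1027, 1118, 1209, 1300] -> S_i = 936 + 91*i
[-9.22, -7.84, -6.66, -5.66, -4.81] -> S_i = -9.22*0.85^i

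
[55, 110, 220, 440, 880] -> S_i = 55*2^i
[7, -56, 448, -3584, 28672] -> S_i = 7*-8^i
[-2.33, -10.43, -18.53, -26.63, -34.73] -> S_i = -2.33 + -8.10*i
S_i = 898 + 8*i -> [898, 906, 914, 922, 930]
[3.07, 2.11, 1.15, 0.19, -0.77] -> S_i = 3.07 + -0.96*i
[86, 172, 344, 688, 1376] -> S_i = 86*2^i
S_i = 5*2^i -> [5, 10, 20, 40, 80]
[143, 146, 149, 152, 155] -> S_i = 143 + 3*i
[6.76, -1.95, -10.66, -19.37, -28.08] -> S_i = 6.76 + -8.71*i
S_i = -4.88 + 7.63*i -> [-4.88, 2.75, 10.38, 18.01, 25.64]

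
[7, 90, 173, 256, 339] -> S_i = 7 + 83*i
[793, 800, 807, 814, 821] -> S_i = 793 + 7*i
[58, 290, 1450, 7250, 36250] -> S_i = 58*5^i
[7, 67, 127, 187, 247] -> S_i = 7 + 60*i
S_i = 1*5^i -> [1, 5, 25, 125, 625]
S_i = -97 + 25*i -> [-97, -72, -47, -22, 3]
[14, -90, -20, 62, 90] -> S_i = Random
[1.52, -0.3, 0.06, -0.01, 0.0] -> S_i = 1.52*(-0.20)^i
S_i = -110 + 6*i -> [-110, -104, -98, -92, -86]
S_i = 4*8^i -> [4, 32, 256, 2048, 16384]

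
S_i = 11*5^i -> [11, 55, 275, 1375, 6875]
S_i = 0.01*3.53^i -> [0.01, 0.04, 0.12, 0.44, 1.55]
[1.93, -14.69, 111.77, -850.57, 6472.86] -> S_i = 1.93*(-7.61)^i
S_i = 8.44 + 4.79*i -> [8.44, 13.23, 18.02, 22.81, 27.6]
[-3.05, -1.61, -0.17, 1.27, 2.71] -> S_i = -3.05 + 1.44*i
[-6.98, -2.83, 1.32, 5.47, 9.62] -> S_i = -6.98 + 4.15*i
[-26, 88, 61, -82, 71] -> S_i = Random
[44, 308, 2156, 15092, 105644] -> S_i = 44*7^i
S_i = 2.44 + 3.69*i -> [2.44, 6.13, 9.82, 13.51, 17.2]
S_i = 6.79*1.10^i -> [6.79, 7.47, 8.22, 9.04, 9.94]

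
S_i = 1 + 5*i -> [1, 6, 11, 16, 21]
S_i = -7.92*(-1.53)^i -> [-7.92, 12.12, -18.54, 28.37, -43.4]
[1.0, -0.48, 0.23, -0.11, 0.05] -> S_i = 1.00*(-0.48)^i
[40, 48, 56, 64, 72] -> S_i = 40 + 8*i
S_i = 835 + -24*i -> [835, 811, 787, 763, 739]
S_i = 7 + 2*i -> [7, 9, 11, 13, 15]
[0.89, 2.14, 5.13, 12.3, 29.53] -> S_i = 0.89*2.40^i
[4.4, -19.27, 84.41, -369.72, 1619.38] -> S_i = 4.40*(-4.38)^i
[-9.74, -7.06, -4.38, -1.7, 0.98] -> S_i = -9.74 + 2.68*i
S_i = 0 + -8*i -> [0, -8, -16, -24, -32]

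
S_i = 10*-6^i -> [10, -60, 360, -2160, 12960]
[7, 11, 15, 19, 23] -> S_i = 7 + 4*i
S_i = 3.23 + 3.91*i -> [3.23, 7.14, 11.05, 14.96, 18.87]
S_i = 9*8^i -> [9, 72, 576, 4608, 36864]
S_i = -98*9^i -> [-98, -882, -7938, -71442, -642978]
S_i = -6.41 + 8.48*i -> [-6.41, 2.07, 10.55, 19.03, 27.51]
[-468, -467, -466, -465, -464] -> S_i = -468 + 1*i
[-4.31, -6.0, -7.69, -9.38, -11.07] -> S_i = -4.31 + -1.69*i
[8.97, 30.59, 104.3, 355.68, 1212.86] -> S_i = 8.97*3.41^i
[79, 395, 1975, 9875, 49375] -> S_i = 79*5^i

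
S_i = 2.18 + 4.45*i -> [2.18, 6.63, 11.08, 15.53, 19.98]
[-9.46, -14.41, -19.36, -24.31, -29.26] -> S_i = -9.46 + -4.95*i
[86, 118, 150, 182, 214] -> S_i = 86 + 32*i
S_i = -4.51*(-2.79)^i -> [-4.51, 12.58, -35.11, 97.95, -273.27]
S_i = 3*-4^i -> [3, -12, 48, -192, 768]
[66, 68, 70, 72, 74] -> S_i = 66 + 2*i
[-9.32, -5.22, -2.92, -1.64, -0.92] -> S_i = -9.32*0.56^i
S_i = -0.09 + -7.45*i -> [-0.09, -7.54, -14.99, -22.44, -29.89]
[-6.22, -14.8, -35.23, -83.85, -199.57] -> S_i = -6.22*2.38^i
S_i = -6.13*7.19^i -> [-6.13, -44.07, -316.9, -2278.49, -16382.34]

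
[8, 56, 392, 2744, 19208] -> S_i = 8*7^i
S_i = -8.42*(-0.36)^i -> [-8.42, 3.03, -1.09, 0.39, -0.14]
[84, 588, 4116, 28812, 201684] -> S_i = 84*7^i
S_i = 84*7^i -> [84, 588, 4116, 28812, 201684]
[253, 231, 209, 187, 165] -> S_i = 253 + -22*i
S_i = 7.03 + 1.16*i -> [7.03, 8.19, 9.35, 10.51, 11.67]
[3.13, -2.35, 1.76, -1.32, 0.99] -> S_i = 3.13*(-0.75)^i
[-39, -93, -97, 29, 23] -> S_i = Random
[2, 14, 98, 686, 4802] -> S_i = 2*7^i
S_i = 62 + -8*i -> [62, 54, 46, 38, 30]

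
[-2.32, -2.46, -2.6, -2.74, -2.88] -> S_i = -2.32 + -0.14*i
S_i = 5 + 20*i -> [5, 25, 45, 65, 85]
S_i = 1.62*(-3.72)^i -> [1.62, -6.03, 22.42, -83.4, 310.23]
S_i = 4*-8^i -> [4, -32, 256, -2048, 16384]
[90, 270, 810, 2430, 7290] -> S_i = 90*3^i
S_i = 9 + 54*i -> [9, 63, 117, 171, 225]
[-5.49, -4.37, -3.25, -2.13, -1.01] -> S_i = -5.49 + 1.12*i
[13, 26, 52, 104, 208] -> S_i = 13*2^i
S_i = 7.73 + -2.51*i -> [7.73, 5.22, 2.71, 0.2, -2.31]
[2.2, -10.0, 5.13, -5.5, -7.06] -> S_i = Random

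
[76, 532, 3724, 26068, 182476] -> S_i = 76*7^i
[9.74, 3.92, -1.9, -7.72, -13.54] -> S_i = 9.74 + -5.82*i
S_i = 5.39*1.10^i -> [5.39, 5.93, 6.52, 7.17, 7.89]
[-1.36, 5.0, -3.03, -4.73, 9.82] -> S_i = Random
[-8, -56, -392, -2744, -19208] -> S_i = -8*7^i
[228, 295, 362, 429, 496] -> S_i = 228 + 67*i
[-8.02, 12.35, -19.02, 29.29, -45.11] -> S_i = -8.02*(-1.54)^i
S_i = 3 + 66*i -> [3, 69, 135, 201, 267]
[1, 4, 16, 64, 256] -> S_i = 1*4^i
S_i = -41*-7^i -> [-41, 287, -2009, 14063, -98441]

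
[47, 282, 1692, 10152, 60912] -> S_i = 47*6^i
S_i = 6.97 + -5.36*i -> [6.97, 1.61, -3.75, -9.11, -14.47]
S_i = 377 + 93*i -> [377, 470, 563, 656, 749]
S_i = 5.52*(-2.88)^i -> [5.52, -15.9, 45.79, -131.86, 379.76]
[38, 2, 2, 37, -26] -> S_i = Random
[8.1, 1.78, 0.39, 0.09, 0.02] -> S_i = 8.10*0.22^i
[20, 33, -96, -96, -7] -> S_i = Random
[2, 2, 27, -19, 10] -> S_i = Random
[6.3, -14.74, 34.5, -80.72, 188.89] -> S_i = 6.30*(-2.34)^i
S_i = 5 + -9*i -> [5, -4, -13, -22, -31]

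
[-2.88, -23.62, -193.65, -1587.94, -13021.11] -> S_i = -2.88*8.20^i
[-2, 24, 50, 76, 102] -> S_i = -2 + 26*i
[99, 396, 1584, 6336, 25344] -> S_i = 99*4^i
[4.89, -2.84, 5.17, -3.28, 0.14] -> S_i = Random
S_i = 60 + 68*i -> [60, 128, 196, 264, 332]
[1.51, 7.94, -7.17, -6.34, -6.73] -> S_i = Random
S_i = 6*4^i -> [6, 24, 96, 384, 1536]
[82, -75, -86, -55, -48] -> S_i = Random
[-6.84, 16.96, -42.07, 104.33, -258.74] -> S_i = -6.84*(-2.48)^i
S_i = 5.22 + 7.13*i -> [5.22, 12.35, 19.48, 26.61, 33.74]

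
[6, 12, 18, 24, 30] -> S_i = 6 + 6*i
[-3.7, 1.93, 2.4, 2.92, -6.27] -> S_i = Random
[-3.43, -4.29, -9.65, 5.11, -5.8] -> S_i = Random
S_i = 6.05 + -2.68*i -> [6.05, 3.37, 0.69, -1.99, -4.67]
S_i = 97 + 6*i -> [97, 103, 109, 115, 121]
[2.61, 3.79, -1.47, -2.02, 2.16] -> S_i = Random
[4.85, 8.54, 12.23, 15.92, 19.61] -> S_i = 4.85 + 3.69*i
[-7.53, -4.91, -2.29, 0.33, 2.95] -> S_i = -7.53 + 2.62*i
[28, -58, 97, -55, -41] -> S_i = Random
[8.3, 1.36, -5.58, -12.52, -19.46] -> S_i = 8.30 + -6.94*i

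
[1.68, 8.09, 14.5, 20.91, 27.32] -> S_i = 1.68 + 6.41*i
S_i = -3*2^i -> [-3, -6, -12, -24, -48]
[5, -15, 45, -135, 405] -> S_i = 5*-3^i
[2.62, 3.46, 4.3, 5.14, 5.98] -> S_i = 2.62 + 0.84*i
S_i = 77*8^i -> [77, 616, 4928, 39424, 315392]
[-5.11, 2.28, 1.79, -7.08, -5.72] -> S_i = Random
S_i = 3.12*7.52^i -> [3.12, 23.46, 176.44, 1326.81, 9977.6]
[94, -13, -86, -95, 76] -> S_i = Random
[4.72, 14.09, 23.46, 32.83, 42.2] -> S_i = 4.72 + 9.37*i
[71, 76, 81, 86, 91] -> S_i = 71 + 5*i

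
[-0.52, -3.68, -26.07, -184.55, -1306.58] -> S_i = -0.52*7.08^i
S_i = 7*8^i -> [7, 56, 448, 3584, 28672]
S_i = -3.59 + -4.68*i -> [-3.59, -8.27, -12.95, -17.63, -22.31]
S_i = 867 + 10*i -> [867, 877, 887, 897, 907]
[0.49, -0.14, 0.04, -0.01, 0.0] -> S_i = 0.49*(-0.28)^i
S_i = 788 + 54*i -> [788, 842, 896, 950, 1004]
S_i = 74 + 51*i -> [74, 125, 176, 227, 278]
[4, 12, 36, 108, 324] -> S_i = 4*3^i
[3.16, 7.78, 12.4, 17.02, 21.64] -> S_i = 3.16 + 4.62*i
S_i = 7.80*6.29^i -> [7.8, 49.06, 308.6, 1941.09, 12209.48]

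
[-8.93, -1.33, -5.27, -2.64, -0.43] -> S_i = Random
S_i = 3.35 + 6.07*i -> [3.35, 9.42, 15.49, 21.56, 27.63]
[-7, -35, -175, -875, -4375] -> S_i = -7*5^i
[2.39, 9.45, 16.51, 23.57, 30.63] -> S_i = 2.39 + 7.06*i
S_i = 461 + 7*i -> [461, 468, 475, 482, 489]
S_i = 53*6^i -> [53, 318, 1908, 11448, 68688]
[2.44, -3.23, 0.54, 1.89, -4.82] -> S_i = Random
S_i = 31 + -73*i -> [31, -42, -115, -188, -261]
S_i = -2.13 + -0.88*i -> [-2.13, -3.01, -3.89, -4.77, -5.65]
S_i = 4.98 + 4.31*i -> [4.98, 9.29, 13.6, 17.91, 22.22]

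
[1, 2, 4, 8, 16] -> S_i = 1*2^i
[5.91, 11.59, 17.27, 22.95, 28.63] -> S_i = 5.91 + 5.68*i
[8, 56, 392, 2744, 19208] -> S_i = 8*7^i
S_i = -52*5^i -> [-52, -260, -1300, -6500, -32500]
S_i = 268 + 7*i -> [268, 275, 282, 289, 296]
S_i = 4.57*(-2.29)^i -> [4.57, -10.47, 23.97, -54.88, 125.68]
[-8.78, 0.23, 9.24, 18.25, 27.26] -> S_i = -8.78 + 9.01*i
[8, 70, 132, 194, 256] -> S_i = 8 + 62*i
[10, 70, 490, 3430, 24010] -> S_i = 10*7^i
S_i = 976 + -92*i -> [976, 884, 792, 700, 608]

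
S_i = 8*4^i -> [8, 32, 128, 512, 2048]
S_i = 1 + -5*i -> [1, -4, -9, -14, -19]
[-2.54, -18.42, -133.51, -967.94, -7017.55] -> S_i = -2.54*7.25^i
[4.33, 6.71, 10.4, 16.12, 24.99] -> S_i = 4.33*1.55^i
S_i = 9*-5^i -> [9, -45, 225, -1125, 5625]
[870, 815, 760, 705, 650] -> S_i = 870 + -55*i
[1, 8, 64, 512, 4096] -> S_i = 1*8^i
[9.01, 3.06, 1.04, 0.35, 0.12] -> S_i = 9.01*0.34^i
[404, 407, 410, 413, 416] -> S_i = 404 + 3*i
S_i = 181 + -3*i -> [181, 178, 175, 172, 169]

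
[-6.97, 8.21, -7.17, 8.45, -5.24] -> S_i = Random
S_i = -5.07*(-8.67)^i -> [-5.07, 43.96, -381.11, 3304.19, -28647.34]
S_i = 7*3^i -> [7, 21, 63, 189, 567]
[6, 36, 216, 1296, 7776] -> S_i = 6*6^i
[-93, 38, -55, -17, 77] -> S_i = Random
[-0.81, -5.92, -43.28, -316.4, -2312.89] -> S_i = -0.81*7.31^i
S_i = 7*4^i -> [7, 28, 112, 448, 1792]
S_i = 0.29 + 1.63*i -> [0.29, 1.92, 3.55, 5.18, 6.81]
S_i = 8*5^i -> [8, 40, 200, 1000, 5000]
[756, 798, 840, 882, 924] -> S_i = 756 + 42*i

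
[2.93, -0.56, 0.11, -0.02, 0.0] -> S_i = 2.93*(-0.19)^i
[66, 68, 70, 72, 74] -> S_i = 66 + 2*i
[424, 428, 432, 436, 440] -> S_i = 424 + 4*i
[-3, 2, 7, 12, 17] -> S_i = -3 + 5*i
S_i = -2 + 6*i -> [-2, 4, 10, 16, 22]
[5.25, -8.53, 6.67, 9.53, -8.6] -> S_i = Random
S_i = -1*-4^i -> [-1, 4, -16, 64, -256]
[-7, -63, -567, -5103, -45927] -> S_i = -7*9^i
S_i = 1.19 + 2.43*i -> [1.19, 3.62, 6.05, 8.48, 10.91]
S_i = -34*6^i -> [-34, -204, -1224, -7344, -44064]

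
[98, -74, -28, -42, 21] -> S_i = Random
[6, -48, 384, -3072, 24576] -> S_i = 6*-8^i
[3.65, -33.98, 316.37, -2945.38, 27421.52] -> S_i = 3.65*(-9.31)^i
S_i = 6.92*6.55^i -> [6.92, 45.33, 296.89, 1944.6, 12737.12]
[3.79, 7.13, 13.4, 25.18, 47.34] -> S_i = 3.79*1.88^i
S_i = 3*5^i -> [3, 15, 75, 375, 1875]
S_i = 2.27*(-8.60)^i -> [2.27, -19.52, 167.89, -1443.85, 12417.09]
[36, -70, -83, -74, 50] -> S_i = Random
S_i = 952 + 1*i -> [952, 953, 954, 955, 956]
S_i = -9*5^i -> [-9, -45, -225, -1125, -5625]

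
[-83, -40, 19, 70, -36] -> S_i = Random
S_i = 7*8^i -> [7, 56, 448, 3584, 28672]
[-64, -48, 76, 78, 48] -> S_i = Random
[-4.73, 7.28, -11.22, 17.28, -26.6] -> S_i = -4.73*(-1.54)^i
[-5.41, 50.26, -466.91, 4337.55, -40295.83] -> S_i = -5.41*(-9.29)^i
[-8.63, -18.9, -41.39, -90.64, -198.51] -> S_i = -8.63*2.19^i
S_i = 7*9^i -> [7, 63, 567, 5103, 45927]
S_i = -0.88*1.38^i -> [-0.88, -1.21, -1.68, -2.31, -3.19]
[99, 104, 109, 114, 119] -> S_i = 99 + 5*i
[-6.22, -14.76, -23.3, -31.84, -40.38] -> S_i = -6.22 + -8.54*i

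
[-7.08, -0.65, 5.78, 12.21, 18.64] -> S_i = -7.08 + 6.43*i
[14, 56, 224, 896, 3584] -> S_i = 14*4^i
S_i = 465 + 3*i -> [465, 468, 471, 474, 477]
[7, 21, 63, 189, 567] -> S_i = 7*3^i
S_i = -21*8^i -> [-21, -168, -1344, -10752, -86016]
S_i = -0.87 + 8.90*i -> [-0.87, 8.03, 16.93, 25.83, 34.73]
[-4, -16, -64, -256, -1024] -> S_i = -4*4^i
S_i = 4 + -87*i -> [4, -83, -170, -257, -344]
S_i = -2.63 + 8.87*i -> [-2.63, 6.24, 15.11, 23.98, 32.85]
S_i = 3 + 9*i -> [3, 12, 21, 30, 39]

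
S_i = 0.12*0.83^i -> [0.12, 0.1, 0.08, 0.07, 0.06]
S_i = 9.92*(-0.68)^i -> [9.92, -6.75, 4.59, -3.12, 2.12]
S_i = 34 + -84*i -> [34, -50, -134, -218, -302]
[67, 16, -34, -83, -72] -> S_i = Random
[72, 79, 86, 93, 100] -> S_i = 72 + 7*i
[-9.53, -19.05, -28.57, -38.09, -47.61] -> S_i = -9.53 + -9.52*i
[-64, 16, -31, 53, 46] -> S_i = Random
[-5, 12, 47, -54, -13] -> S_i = Random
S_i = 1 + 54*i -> [1, 55, 109, 163, 217]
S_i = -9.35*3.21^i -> [-9.35, -30.01, -96.34, -309.26, -992.73]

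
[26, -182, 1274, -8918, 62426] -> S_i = 26*-7^i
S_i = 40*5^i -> [40, 200, 1000, 5000, 25000]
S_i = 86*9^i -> [86, 774, 6966, 62694, 564246]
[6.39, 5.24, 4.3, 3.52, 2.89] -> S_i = 6.39*0.82^i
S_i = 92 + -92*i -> [92, 0, -92, -184, -276]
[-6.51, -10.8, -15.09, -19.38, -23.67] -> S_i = -6.51 + -4.29*i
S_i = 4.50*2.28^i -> [4.5, 10.26, 23.39, 53.34, 121.61]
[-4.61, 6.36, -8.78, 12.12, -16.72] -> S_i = -4.61*(-1.38)^i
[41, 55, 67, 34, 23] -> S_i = Random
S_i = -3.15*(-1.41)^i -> [-3.15, 4.44, -6.26, 8.83, -12.45]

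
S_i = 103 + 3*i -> [103, 106, 109, 112, 115]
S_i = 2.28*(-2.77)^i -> [2.28, -6.32, 17.49, -48.46, 134.23]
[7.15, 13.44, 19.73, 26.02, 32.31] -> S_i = 7.15 + 6.29*i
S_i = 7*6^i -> [7, 42, 252, 1512, 9072]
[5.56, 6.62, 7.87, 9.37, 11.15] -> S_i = 5.56*1.19^i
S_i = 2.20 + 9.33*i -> [2.2, 11.53, 20.86, 30.19, 39.52]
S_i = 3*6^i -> [3, 18, 108, 648, 3888]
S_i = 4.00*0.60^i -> [4.0, 2.4, 1.44, 0.86, 0.52]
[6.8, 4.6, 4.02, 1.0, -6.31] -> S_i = Random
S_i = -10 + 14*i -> [-10, 4, 18, 32, 46]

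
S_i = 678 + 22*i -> [678, 700, 722, 744, 766]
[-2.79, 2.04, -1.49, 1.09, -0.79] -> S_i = -2.79*(-0.73)^i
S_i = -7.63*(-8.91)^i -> [-7.63, 67.98, -605.73, 5397.07, -48087.85]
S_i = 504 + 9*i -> [504, 513, 522, 531, 540]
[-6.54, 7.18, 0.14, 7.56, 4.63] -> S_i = Random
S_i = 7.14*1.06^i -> [7.14, 7.57, 8.02, 8.5, 9.01]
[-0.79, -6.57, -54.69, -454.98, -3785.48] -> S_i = -0.79*8.32^i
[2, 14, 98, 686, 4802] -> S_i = 2*7^i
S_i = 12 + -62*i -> [12, -50, -112, -174, -236]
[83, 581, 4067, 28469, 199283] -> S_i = 83*7^i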